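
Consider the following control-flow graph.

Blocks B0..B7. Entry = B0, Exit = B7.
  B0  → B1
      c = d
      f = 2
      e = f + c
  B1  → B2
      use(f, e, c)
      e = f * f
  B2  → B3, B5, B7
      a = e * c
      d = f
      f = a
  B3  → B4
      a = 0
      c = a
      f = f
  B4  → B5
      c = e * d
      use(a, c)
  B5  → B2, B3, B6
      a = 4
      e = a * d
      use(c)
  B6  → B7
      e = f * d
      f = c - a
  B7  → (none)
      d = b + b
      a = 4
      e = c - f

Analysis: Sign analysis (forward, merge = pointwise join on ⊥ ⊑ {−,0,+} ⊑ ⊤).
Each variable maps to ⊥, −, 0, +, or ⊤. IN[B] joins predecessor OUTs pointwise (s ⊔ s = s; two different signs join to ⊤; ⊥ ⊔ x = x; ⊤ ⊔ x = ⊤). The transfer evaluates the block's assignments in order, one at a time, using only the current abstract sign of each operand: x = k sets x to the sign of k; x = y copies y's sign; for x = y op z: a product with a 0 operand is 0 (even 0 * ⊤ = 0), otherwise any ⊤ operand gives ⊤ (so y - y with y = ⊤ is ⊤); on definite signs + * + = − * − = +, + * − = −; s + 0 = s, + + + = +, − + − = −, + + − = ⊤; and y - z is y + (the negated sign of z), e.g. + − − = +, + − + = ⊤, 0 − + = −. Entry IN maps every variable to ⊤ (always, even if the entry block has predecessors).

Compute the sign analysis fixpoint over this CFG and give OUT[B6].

Per-block solution:
  B0:   IN=(all ⊤)   OUT={f:+; rest ⊤}
  B1:   IN={f:+; rest ⊤}   OUT={e:+, f:+; rest ⊤}
  B2:   IN=(all ⊤)   OUT=(all ⊤)
  B3:   IN=(all ⊤)   OUT={a:0, c:0; rest ⊤}
  B4:   IN={a:0, c:0; rest ⊤}   OUT={a:0; rest ⊤}
  B5:   IN=(all ⊤)   OUT={a:+; rest ⊤}
  B6:   IN={a:+; rest ⊤}   OUT={a:+; rest ⊤}
  B7:   IN=(all ⊤)   OUT={a:+; rest ⊤}

Merge at B6: IN[B6] = OUT[B5] = {a: +, b: ⊤, c: ⊤, d: ⊤, e: ⊤, f: ⊤}
Applying B6's transfer function to that IN value gives OUT[B6] (row B6 above).

Answer: {a: +, b: ⊤, c: ⊤, d: ⊤, e: ⊤, f: ⊤}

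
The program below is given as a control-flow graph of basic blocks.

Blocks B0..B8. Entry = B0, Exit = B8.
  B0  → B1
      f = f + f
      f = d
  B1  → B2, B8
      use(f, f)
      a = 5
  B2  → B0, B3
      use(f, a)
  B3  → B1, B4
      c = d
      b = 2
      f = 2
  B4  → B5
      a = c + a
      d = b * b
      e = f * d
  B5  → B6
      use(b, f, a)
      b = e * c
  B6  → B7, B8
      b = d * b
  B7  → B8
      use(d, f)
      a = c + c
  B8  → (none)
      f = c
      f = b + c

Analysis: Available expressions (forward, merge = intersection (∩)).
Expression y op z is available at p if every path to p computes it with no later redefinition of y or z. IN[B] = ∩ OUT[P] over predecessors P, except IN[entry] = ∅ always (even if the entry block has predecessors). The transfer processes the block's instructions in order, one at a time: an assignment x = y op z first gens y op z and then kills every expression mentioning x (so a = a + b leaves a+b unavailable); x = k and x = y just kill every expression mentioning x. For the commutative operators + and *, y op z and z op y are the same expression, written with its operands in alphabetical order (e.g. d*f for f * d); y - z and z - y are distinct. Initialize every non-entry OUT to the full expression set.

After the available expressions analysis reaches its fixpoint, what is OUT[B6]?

Answer: {c*e, d*f}

Derivation:
Per-block solution:
  B0:   IN={}   OUT={}
  B1:   IN={}   OUT={}
  B2:   IN={}   OUT={}
  B3:   IN={}   OUT={}
  B4:   IN={}   OUT={b*b, d*f}
  B5:   IN={b*b, d*f}   OUT={c*e, d*f}
  B6:   IN={c*e, d*f}   OUT={c*e, d*f}
  B7:   IN={c*e, d*f}   OUT={c*e, c+c, d*f}
  B8:   IN={}   OUT={b+c}

Merge at B6: IN[B6] = OUT[B5] = {c*e, d*f}
Applying B6's transfer function to that IN value gives OUT[B6] (row B6 above).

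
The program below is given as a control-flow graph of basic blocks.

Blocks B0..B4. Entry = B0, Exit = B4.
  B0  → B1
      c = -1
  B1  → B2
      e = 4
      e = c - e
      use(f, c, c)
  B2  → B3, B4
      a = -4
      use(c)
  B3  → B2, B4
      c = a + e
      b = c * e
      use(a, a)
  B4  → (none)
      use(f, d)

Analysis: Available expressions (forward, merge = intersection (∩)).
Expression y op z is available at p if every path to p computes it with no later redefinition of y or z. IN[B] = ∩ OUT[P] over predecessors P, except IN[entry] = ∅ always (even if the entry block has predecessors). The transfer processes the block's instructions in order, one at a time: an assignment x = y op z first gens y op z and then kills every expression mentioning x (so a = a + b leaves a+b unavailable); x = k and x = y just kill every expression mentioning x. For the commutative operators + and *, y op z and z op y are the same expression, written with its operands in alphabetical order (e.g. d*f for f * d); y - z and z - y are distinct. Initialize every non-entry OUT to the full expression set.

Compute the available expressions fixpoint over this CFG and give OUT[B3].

Converged values:
  B0: | IN={} | OUT={}
  B1: | IN={} | OUT={}
  B2: | IN={} | OUT={}
  B3: | IN={} | OUT={a+e, c*e}
  B4: | IN={} | OUT={}

Merge at B3: IN[B3] = OUT[B2] = {}
Applying B3's transfer function to that IN value gives OUT[B3] (row B3 above).

Answer: {a+e, c*e}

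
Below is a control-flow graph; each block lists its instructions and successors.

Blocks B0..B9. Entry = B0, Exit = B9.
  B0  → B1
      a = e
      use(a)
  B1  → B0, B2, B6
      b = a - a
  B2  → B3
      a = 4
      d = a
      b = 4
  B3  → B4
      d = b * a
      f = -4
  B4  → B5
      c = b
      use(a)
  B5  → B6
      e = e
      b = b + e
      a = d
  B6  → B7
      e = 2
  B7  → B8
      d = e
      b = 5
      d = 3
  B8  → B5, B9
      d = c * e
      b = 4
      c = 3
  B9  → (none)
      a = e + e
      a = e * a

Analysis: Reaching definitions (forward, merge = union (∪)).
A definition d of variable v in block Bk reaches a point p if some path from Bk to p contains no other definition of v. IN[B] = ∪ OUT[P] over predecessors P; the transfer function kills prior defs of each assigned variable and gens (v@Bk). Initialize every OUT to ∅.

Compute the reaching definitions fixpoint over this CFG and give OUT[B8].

Answer: {a@B0, a@B5, b@B8, c@B8, d@B8, e@B6, f@B3}

Working:
Converged values:
  B0:  IN={a@B0, b@B1}  OUT={a@B0, b@B1}
  B1:  IN={a@B0, b@B1}  OUT={a@B0, b@B1}
  B2:  IN={a@B0, b@B1}  OUT={a@B2, b@B2, d@B2}
  B3:  IN={a@B2, b@B2, d@B2}  OUT={a@B2, b@B2, d@B3, f@B3}
  B4:  IN={a@B2, b@B2, d@B3, f@B3}  OUT={a@B2, b@B2, c@B4, d@B3, f@B3}
  B5:  IN={a@B0, a@B2, a@B5, b@B2, b@B8, c@B4, c@B8, d@B3, d@B8, e@B6, f@B3}  OUT={a@B5, b@B5, c@B4, c@B8, d@B3, d@B8, e@B5, f@B3}
  B6:  IN={a@B0, a@B5, b@B1, b@B5, c@B4, c@B8, d@B3, d@B8, e@B5, f@B3}  OUT={a@B0, a@B5, b@B1, b@B5, c@B4, c@B8, d@B3, d@B8, e@B6, f@B3}
  B7:  IN={a@B0, a@B5, b@B1, b@B5, c@B4, c@B8, d@B3, d@B8, e@B6, f@B3}  OUT={a@B0, a@B5, b@B7, c@B4, c@B8, d@B7, e@B6, f@B3}
  B8:  IN={a@B0, a@B5, b@B7, c@B4, c@B8, d@B7, e@B6, f@B3}  OUT={a@B0, a@B5, b@B8, c@B8, d@B8, e@B6, f@B3}
  B9:  IN={a@B0, a@B5, b@B8, c@B8, d@B8, e@B6, f@B3}  OUT={a@B9, b@B8, c@B8, d@B8, e@B6, f@B3}

Merge at B8: IN[B8] = OUT[B7] = {a@B0, a@B5, b@B7, c@B4, c@B8, d@B7, e@B6, f@B3}
Applying B8's transfer function to that IN value gives OUT[B8] (row B8 above).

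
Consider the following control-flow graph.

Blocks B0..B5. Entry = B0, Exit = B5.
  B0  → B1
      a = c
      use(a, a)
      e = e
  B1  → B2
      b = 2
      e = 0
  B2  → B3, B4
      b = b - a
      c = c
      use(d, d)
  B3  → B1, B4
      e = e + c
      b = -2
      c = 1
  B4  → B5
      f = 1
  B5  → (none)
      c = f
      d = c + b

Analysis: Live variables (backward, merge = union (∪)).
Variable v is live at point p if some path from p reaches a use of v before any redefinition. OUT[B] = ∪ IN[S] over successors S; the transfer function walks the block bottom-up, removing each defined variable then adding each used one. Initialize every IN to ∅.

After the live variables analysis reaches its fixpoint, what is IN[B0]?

Answer: {c, d, e}

Derivation:
Fixpoint table:
  B0:  IN={c, d, e}  OUT={a, c, d}
  B1:  IN={a, c, d}  OUT={a, b, c, d, e}
  B2:  IN={a, b, c, d, e}  OUT={a, b, c, d, e}
  B3:  IN={a, c, d, e}  OUT={a, b, c, d}
  B4:  IN={b}  OUT={b, f}
  B5:  IN={b, f}  OUT={}

Merge at B0: OUT[B0] = IN[B1] = {a, c, d}
Applying B0's transfer function to that OUT value gives IN[B0] (row B0 above).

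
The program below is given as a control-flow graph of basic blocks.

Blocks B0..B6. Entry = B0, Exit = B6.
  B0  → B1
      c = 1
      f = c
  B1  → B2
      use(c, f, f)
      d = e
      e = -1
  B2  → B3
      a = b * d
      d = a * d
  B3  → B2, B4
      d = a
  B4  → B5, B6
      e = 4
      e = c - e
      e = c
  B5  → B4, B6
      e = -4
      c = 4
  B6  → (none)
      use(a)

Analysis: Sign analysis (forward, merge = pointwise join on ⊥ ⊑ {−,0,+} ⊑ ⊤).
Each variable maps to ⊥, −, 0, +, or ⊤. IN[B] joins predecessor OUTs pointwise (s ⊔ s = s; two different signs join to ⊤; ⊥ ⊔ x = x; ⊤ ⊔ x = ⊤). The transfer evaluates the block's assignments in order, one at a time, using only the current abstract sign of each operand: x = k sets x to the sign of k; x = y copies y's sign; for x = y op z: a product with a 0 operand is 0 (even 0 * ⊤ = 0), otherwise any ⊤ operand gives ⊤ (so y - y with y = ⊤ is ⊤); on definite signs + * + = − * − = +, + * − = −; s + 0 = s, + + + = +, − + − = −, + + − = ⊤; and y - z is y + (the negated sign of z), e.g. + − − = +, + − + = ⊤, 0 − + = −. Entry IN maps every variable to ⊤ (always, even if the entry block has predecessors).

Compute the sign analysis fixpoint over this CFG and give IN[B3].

Fixpoint table:
  B0: | IN=(all ⊤) | OUT={c:+, f:+; rest ⊤}
  B1: | IN={c:+, f:+; rest ⊤} | OUT={c:+, e:-, f:+; rest ⊤}
  B2: | IN={c:+, e:-, f:+; rest ⊤} | OUT={c:+, e:-, f:+; rest ⊤}
  B3: | IN={c:+, e:-, f:+; rest ⊤} | OUT={c:+, e:-, f:+; rest ⊤}
  B4: | IN={c:+, e:-, f:+; rest ⊤} | OUT={c:+, e:+, f:+; rest ⊤}
  B5: | IN={c:+, e:+, f:+; rest ⊤} | OUT={c:+, e:-, f:+; rest ⊤}
  B6: | IN={c:+, f:+; rest ⊤} | OUT={c:+, f:+; rest ⊤}

Merge at B3: IN[B3] = OUT[B2] = {a: ⊤, b: ⊤, c: +, d: ⊤, e: -, f: +}

Answer: {a: ⊤, b: ⊤, c: +, d: ⊤, e: -, f: +}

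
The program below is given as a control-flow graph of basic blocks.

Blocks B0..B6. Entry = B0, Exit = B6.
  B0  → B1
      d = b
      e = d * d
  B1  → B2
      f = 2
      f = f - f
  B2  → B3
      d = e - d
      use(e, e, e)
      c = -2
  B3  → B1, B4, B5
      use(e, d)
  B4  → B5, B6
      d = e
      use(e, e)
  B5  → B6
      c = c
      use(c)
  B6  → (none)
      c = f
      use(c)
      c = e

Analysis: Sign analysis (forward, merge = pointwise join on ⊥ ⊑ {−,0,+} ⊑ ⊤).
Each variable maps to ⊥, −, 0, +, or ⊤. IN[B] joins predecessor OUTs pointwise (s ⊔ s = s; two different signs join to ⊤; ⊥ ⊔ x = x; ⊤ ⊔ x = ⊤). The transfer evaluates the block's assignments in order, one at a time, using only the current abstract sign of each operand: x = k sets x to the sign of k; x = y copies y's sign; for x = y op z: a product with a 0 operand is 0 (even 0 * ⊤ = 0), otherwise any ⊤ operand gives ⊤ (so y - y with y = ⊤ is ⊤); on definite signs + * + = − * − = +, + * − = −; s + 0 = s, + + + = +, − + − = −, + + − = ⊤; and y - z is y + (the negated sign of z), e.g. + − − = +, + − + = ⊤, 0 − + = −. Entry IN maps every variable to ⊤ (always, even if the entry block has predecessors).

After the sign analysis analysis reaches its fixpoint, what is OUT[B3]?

Answer: {a: ⊤, b: ⊤, c: -, d: ⊤, e: ⊤, f: ⊤}

Trace:
Converged values:
  B0:   IN=(all ⊤)   OUT=(all ⊤)
  B1:   IN=(all ⊤)   OUT=(all ⊤)
  B2:   IN=(all ⊤)   OUT={c:-; rest ⊤}
  B3:   IN={c:-; rest ⊤}   OUT={c:-; rest ⊤}
  B4:   IN={c:-; rest ⊤}   OUT={c:-; rest ⊤}
  B5:   IN={c:-; rest ⊤}   OUT={c:-; rest ⊤}
  B6:   IN={c:-; rest ⊤}   OUT=(all ⊤)

Merge at B3: IN[B3] = OUT[B2] = {a: ⊤, b: ⊤, c: -, d: ⊤, e: ⊤, f: ⊤}
Applying B3's transfer function to that IN value gives OUT[B3] (row B3 above).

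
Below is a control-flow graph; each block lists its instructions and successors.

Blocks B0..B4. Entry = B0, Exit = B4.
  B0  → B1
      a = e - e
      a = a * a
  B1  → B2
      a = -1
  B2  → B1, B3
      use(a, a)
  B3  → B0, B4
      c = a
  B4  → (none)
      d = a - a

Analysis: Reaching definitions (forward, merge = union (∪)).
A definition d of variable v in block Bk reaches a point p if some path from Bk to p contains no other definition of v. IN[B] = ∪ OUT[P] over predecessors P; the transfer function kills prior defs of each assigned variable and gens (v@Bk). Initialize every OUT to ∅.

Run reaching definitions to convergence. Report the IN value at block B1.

Per-block solution:
  B0:  IN={a@B1, c@B3}  OUT={a@B0, c@B3}
  B1:  IN={a@B0, a@B1, c@B3}  OUT={a@B1, c@B3}
  B2:  IN={a@B1, c@B3}  OUT={a@B1, c@B3}
  B3:  IN={a@B1, c@B3}  OUT={a@B1, c@B3}
  B4:  IN={a@B1, c@B3}  OUT={a@B1, c@B3, d@B4}

Merge at B1: IN[B1] = OUT[B0] ⊔ OUT[B2] = {a@B0, a@B1, c@B3}

Answer: {a@B0, a@B1, c@B3}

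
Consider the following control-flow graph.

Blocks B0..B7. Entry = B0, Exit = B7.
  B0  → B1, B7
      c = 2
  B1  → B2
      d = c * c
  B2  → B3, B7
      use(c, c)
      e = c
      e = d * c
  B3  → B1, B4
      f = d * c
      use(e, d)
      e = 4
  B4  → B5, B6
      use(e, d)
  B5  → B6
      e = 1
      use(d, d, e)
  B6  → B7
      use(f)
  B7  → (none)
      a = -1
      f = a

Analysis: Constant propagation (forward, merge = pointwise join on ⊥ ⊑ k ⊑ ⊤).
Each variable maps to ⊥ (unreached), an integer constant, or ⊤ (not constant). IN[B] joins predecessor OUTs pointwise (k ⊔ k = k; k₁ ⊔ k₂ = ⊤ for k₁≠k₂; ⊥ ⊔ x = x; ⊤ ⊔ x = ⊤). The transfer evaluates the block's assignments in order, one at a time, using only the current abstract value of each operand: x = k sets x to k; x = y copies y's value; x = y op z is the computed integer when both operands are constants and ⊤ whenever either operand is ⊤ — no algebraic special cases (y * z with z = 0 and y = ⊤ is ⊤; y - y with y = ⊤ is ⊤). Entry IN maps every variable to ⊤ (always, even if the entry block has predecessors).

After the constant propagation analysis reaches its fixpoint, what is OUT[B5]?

Per-block solution:
  B0:   IN=(all ⊤)   OUT={c:2; rest ⊤}
  B1:   IN={c:2; rest ⊤}   OUT={c:2, d:4; rest ⊤}
  B2:   IN={c:2, d:4; rest ⊤}   OUT={c:2, d:4, e:8; rest ⊤}
  B3:   IN={c:2, d:4, e:8; rest ⊤}   OUT={c:2, d:4, e:4, f:8; rest ⊤}
  B4:   IN={c:2, d:4, e:4, f:8; rest ⊤}   OUT={c:2, d:4, e:4, f:8; rest ⊤}
  B5:   IN={c:2, d:4, e:4, f:8; rest ⊤}   OUT={c:2, d:4, e:1, f:8; rest ⊤}
  B6:   IN={c:2, d:4, f:8; rest ⊤}   OUT={c:2, d:4, f:8; rest ⊤}
  B7:   IN={c:2; rest ⊤}   OUT={a:-1, c:2, f:-1; rest ⊤}

Merge at B5: IN[B5] = OUT[B4] = {a: ⊤, b: ⊤, c: 2, d: 4, e: 4, f: 8}
Applying B5's transfer function to that IN value gives OUT[B5] (row B5 above).

Answer: {a: ⊤, b: ⊤, c: 2, d: 4, e: 1, f: 8}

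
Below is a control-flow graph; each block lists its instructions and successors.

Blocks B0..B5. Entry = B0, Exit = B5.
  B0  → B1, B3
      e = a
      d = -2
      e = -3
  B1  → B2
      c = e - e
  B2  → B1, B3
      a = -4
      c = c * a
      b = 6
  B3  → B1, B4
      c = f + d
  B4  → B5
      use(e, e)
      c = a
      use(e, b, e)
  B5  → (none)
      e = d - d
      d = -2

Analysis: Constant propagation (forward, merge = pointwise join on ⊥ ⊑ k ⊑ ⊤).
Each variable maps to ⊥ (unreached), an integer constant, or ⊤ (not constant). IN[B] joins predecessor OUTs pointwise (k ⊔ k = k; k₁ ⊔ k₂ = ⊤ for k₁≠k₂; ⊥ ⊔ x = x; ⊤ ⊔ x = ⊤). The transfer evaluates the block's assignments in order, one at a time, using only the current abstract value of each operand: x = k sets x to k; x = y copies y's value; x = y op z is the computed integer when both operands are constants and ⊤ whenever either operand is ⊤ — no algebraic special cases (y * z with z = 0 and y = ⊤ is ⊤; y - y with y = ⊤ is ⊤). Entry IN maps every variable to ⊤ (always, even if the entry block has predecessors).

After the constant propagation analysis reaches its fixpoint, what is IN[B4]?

Converged values:
  B0:  IN=(all ⊤)  OUT={d:-2, e:-3; rest ⊤}
  B1:  IN={d:-2, e:-3; rest ⊤}  OUT={c:0, d:-2, e:-3; rest ⊤}
  B2:  IN={c:0, d:-2, e:-3; rest ⊤}  OUT={a:-4, b:6, c:0, d:-2, e:-3; rest ⊤}
  B3:  IN={d:-2, e:-3; rest ⊤}  OUT={d:-2, e:-3; rest ⊤}
  B4:  IN={d:-2, e:-3; rest ⊤}  OUT={d:-2, e:-3; rest ⊤}
  B5:  IN={d:-2, e:-3; rest ⊤}  OUT={d:-2, e:0; rest ⊤}

Merge at B4: IN[B4] = OUT[B3] = {a: ⊤, b: ⊤, c: ⊤, d: -2, e: -3, f: ⊤}

Answer: {a: ⊤, b: ⊤, c: ⊤, d: -2, e: -3, f: ⊤}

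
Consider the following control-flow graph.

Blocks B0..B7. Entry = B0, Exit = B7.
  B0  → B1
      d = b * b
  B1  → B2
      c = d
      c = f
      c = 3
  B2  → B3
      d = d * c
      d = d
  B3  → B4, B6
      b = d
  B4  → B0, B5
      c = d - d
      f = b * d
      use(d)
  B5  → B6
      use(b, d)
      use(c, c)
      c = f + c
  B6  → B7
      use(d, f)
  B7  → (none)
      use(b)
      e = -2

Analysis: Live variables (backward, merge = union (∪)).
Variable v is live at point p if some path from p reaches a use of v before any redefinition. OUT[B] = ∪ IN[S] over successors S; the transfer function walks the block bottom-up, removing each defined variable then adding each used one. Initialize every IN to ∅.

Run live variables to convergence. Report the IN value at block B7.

Answer: {b}

Working:
Per-block solution:
  B0:  IN={b, f}  OUT={d, f}
  B1:  IN={d, f}  OUT={c, d, f}
  B2:  IN={c, d, f}  OUT={d, f}
  B3:  IN={d, f}  OUT={b, d, f}
  B4:  IN={b, d}  OUT={b, c, d, f}
  B5:  IN={b, c, d, f}  OUT={b, d, f}
  B6:  IN={b, d, f}  OUT={b}
  B7:  IN={b}  OUT={}

B7 is the boundary node: OUT[B7] = {}
Applying B7's transfer function to that OUT value gives IN[B7] (row B7 above).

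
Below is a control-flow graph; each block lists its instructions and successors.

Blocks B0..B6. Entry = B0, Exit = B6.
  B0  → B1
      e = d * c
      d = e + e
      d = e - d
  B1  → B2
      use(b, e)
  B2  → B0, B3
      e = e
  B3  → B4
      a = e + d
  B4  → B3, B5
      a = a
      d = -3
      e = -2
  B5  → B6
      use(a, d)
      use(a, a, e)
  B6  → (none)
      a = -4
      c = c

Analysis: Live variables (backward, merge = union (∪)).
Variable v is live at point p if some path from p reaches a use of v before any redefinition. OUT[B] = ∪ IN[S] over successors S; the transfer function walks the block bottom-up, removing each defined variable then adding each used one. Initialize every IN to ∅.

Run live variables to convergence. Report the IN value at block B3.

Answer: {c, d, e}

Trace:
Fixpoint table:
  B0:   IN={b, c, d}   OUT={b, c, d, e}
  B1:   IN={b, c, d, e}   OUT={b, c, d, e}
  B2:   IN={b, c, d, e}   OUT={b, c, d, e}
  B3:   IN={c, d, e}   OUT={a, c}
  B4:   IN={a, c}   OUT={a, c, d, e}
  B5:   IN={a, c, d, e}   OUT={c}
  B6:   IN={c}   OUT={}

Merge at B3: OUT[B3] = IN[B4] = {a, c}
Applying B3's transfer function to that OUT value gives IN[B3] (row B3 above).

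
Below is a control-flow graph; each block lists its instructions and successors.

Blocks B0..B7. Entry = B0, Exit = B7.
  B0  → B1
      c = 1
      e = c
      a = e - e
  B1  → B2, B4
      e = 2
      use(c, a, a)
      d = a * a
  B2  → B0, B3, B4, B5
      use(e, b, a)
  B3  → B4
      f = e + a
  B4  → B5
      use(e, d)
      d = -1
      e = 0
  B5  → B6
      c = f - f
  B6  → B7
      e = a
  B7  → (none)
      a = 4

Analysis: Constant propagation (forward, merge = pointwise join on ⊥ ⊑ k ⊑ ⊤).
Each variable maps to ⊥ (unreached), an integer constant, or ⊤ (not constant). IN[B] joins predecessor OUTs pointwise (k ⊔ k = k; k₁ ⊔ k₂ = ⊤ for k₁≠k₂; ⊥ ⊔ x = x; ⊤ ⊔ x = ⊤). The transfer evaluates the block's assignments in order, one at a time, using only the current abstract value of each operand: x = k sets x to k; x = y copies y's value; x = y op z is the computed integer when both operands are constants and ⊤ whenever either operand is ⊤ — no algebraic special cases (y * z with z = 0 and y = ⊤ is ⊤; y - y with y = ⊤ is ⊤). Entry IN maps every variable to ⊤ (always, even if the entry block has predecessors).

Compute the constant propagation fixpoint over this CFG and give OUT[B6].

Fixpoint table:
  B0:   IN=(all ⊤)   OUT={a:0, c:1, e:1; rest ⊤}
  B1:   IN={a:0, c:1, e:1; rest ⊤}   OUT={a:0, c:1, d:0, e:2; rest ⊤}
  B2:   IN={a:0, c:1, d:0, e:2; rest ⊤}   OUT={a:0, c:1, d:0, e:2; rest ⊤}
  B3:   IN={a:0, c:1, d:0, e:2; rest ⊤}   OUT={a:0, c:1, d:0, e:2, f:2; rest ⊤}
  B4:   IN={a:0, c:1, d:0, e:2; rest ⊤}   OUT={a:0, c:1, d:-1, e:0; rest ⊤}
  B5:   IN={a:0, c:1; rest ⊤}   OUT={a:0; rest ⊤}
  B6:   IN={a:0; rest ⊤}   OUT={a:0, e:0; rest ⊤}
  B7:   IN={a:0, e:0; rest ⊤}   OUT={a:4, e:0; rest ⊤}

Merge at B6: IN[B6] = OUT[B5] = {a: 0, b: ⊤, c: ⊤, d: ⊤, e: ⊤, f: ⊤}
Applying B6's transfer function to that IN value gives OUT[B6] (row B6 above).

Answer: {a: 0, b: ⊤, c: ⊤, d: ⊤, e: 0, f: ⊤}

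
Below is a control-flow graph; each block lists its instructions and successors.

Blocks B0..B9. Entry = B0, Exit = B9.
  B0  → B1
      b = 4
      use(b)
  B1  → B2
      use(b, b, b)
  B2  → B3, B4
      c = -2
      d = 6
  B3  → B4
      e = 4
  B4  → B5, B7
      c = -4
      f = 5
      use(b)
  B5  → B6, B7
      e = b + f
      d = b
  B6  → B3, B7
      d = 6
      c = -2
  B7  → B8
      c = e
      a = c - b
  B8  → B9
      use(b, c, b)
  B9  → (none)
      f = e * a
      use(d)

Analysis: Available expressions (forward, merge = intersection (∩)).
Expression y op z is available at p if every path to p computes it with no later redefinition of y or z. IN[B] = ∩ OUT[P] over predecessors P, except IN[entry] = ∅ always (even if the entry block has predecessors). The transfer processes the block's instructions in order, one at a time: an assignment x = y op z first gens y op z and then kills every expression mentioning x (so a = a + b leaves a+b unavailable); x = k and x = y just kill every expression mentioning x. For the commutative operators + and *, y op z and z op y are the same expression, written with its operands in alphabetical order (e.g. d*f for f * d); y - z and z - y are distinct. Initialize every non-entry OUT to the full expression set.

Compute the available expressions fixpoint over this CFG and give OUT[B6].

Answer: {b+f}

Working:
Per-block solution:
  B0:  IN={}  OUT={}
  B1:  IN={}  OUT={}
  B2:  IN={}  OUT={}
  B3:  IN={}  OUT={}
  B4:  IN={}  OUT={}
  B5:  IN={}  OUT={b+f}
  B6:  IN={b+f}  OUT={b+f}
  B7:  IN={}  OUT={c-b}
  B8:  IN={c-b}  OUT={c-b}
  B9:  IN={c-b}  OUT={a*e, c-b}

Merge at B6: IN[B6] = OUT[B5] = {b+f}
Applying B6's transfer function to that IN value gives OUT[B6] (row B6 above).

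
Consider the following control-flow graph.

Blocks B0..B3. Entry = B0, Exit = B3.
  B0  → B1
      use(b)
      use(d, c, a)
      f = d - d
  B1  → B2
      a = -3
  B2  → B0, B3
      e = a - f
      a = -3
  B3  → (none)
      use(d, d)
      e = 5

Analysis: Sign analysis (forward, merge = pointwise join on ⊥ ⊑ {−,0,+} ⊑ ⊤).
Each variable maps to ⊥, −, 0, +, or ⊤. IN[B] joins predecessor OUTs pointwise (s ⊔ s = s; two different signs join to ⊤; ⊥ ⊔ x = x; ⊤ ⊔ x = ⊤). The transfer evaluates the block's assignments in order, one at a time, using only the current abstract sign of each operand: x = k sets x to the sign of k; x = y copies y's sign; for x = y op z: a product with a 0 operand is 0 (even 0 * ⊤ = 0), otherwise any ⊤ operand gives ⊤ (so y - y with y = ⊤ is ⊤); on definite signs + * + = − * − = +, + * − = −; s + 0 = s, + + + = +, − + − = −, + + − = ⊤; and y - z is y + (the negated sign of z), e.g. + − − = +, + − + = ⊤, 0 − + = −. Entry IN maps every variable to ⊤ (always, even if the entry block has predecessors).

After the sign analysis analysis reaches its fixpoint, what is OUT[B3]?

Per-block solution:
  B0: | IN=(all ⊤) | OUT=(all ⊤)
  B1: | IN=(all ⊤) | OUT={a:-; rest ⊤}
  B2: | IN={a:-; rest ⊤} | OUT={a:-; rest ⊤}
  B3: | IN={a:-; rest ⊤} | OUT={a:-, e:+; rest ⊤}

Merge at B3: IN[B3] = OUT[B2] = {a: -, b: ⊤, c: ⊤, d: ⊤, e: ⊤, f: ⊤}
Applying B3's transfer function to that IN value gives OUT[B3] (row B3 above).

Answer: {a: -, b: ⊤, c: ⊤, d: ⊤, e: +, f: ⊤}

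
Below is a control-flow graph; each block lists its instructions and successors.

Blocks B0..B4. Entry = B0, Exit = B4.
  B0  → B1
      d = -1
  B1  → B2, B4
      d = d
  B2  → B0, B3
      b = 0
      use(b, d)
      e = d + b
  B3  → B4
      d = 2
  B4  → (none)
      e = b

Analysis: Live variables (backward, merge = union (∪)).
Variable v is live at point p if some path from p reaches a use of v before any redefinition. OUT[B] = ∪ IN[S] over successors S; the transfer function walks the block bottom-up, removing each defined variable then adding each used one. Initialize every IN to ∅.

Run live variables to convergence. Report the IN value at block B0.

Answer: {b}

Working:
Per-block solution:
  B0: | IN={b} | OUT={b, d}
  B1: | IN={b, d} | OUT={b, d}
  B2: | IN={d} | OUT={b}
  B3: | IN={b} | OUT={b}
  B4: | IN={b} | OUT={}

Merge at B0: OUT[B0] = IN[B1] = {b, d}
Applying B0's transfer function to that OUT value gives IN[B0] (row B0 above).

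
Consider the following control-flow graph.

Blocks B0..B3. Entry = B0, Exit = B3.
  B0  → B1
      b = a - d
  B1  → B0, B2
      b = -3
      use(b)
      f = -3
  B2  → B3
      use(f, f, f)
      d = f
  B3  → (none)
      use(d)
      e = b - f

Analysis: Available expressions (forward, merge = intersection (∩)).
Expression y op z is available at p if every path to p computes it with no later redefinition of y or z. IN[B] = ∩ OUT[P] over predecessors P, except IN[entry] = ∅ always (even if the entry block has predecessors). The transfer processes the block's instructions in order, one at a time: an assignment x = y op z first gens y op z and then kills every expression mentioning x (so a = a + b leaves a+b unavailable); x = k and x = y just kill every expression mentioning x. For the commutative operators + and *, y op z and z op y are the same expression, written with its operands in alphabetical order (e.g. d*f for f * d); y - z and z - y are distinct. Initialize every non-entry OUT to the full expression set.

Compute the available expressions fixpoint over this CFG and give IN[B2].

Per-block solution:
  B0: | IN={} | OUT={a-d}
  B1: | IN={a-d} | OUT={a-d}
  B2: | IN={a-d} | OUT={}
  B3: | IN={} | OUT={b-f}

Merge at B2: IN[B2] = OUT[B1] = {a-d}

Answer: {a-d}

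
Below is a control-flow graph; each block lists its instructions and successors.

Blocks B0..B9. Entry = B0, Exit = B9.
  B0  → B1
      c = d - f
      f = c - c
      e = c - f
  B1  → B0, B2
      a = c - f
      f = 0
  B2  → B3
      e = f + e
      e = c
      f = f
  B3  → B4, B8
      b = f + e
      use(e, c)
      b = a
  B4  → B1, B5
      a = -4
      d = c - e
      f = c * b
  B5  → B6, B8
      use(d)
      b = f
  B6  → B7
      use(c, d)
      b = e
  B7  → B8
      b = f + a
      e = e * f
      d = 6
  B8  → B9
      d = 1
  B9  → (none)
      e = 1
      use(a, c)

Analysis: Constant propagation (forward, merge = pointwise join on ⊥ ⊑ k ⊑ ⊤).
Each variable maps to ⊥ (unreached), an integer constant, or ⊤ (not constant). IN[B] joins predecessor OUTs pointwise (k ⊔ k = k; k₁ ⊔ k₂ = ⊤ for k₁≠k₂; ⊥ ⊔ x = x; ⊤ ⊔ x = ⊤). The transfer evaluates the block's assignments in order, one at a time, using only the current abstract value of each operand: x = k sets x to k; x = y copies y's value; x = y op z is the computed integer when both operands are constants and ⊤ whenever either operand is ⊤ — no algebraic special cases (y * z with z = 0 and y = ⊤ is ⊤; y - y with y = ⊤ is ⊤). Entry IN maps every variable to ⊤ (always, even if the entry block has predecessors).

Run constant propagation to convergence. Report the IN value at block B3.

Per-block solution:
  B0: | IN=(all ⊤) | OUT=(all ⊤)
  B1: | IN=(all ⊤) | OUT={f:0; rest ⊤}
  B2: | IN={f:0; rest ⊤} | OUT={f:0; rest ⊤}
  B3: | IN={f:0; rest ⊤} | OUT={f:0; rest ⊤}
  B4: | IN={f:0; rest ⊤} | OUT={a:-4; rest ⊤}
  B5: | IN={a:-4; rest ⊤} | OUT={a:-4; rest ⊤}
  B6: | IN={a:-4; rest ⊤} | OUT={a:-4; rest ⊤}
  B7: | IN={a:-4; rest ⊤} | OUT={a:-4, d:6; rest ⊤}
  B8: | IN=(all ⊤) | OUT={d:1; rest ⊤}
  B9: | IN={d:1; rest ⊤} | OUT={d:1, e:1; rest ⊤}

Merge at B3: IN[B3] = OUT[B2] = {a: ⊤, b: ⊤, c: ⊤, d: ⊤, e: ⊤, f: 0}

Answer: {a: ⊤, b: ⊤, c: ⊤, d: ⊤, e: ⊤, f: 0}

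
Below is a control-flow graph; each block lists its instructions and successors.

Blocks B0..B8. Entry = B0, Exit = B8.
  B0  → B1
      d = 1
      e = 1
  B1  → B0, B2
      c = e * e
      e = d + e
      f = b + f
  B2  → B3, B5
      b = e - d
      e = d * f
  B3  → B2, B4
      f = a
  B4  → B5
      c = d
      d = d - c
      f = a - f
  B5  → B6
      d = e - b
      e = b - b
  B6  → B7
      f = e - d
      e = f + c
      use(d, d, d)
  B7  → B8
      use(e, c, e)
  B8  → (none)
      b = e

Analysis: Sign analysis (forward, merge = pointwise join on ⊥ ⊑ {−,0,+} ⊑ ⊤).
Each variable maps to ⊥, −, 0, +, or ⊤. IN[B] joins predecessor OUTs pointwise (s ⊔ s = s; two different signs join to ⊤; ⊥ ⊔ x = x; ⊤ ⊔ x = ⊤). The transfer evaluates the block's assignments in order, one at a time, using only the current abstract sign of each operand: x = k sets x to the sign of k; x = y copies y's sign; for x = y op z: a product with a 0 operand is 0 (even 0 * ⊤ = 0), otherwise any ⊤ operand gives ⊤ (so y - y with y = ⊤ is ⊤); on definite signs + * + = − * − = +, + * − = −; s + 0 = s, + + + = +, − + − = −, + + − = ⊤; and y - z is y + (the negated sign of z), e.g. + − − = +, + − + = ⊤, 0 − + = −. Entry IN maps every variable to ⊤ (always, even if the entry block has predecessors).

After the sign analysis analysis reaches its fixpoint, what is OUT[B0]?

Fixpoint table:
  B0: | IN=(all ⊤) | OUT={d:+, e:+; rest ⊤}
  B1: | IN={d:+, e:+; rest ⊤} | OUT={c:+, d:+, e:+; rest ⊤}
  B2: | IN={c:+, d:+; rest ⊤} | OUT={c:+, d:+; rest ⊤}
  B3: | IN={c:+, d:+; rest ⊤} | OUT={c:+, d:+; rest ⊤}
  B4: | IN={c:+, d:+; rest ⊤} | OUT={c:+; rest ⊤}
  B5: | IN={c:+; rest ⊤} | OUT={c:+; rest ⊤}
  B6: | IN={c:+; rest ⊤} | OUT={c:+; rest ⊤}
  B7: | IN={c:+; rest ⊤} | OUT={c:+; rest ⊤}
  B8: | IN={c:+; rest ⊤} | OUT={c:+; rest ⊤}

Merge at B0 (entry node, so the boundary value (all ⊤) is joined with the incoming edge(s)): IN[B0] = (all ⊤) ⊔ OUT[B1] = {a: ⊤, b: ⊤, c: ⊤, d: ⊤, e: ⊤, f: ⊤}
Applying B0's transfer function to that IN value gives OUT[B0] (row B0 above).

Answer: {a: ⊤, b: ⊤, c: ⊤, d: +, e: +, f: ⊤}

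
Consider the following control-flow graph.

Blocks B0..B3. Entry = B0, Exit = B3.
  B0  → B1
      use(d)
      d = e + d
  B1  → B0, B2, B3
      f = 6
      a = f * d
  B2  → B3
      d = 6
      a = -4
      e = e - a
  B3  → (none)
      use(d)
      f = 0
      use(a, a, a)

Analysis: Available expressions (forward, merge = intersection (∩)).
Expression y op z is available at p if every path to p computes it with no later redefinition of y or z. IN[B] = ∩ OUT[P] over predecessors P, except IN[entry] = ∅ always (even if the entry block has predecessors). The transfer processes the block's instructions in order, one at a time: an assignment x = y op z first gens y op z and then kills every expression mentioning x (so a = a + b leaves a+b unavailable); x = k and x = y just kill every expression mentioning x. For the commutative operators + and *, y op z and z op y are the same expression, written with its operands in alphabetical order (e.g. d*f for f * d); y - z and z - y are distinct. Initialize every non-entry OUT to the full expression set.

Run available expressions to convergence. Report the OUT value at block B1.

Converged values:
  B0:  IN={}  OUT={}
  B1:  IN={}  OUT={d*f}
  B2:  IN={d*f}  OUT={}
  B3:  IN={}  OUT={}

Merge at B1: IN[B1] = OUT[B0] = {}
Applying B1's transfer function to that IN value gives OUT[B1] (row B1 above).

Answer: {d*f}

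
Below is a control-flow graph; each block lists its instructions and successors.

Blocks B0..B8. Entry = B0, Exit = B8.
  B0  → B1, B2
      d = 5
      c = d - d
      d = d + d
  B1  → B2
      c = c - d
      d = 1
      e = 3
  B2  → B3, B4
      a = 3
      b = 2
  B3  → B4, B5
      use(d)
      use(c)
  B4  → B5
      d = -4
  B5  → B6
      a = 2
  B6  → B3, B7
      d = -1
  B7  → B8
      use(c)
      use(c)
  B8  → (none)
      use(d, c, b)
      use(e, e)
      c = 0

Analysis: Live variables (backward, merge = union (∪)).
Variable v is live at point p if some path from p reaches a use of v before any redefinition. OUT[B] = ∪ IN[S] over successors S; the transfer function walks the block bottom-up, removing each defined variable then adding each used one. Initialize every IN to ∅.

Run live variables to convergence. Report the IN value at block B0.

Fixpoint table:
  B0:   IN={e}   OUT={c, d, e}
  B1:   IN={c, d}   OUT={c, d, e}
  B2:   IN={c, d, e}   OUT={b, c, d, e}
  B3:   IN={b, c, d, e}   OUT={b, c, e}
  B4:   IN={b, c, e}   OUT={b, c, e}
  B5:   IN={b, c, e}   OUT={b, c, e}
  B6:   IN={b, c, e}   OUT={b, c, d, e}
  B7:   IN={b, c, d, e}   OUT={b, c, d, e}
  B8:   IN={b, c, d, e}   OUT={}

Merge at B0: OUT[B0] = IN[B1] ⊔ IN[B2] = {c, d, e}
Applying B0's transfer function to that OUT value gives IN[B0] (row B0 above).

Answer: {e}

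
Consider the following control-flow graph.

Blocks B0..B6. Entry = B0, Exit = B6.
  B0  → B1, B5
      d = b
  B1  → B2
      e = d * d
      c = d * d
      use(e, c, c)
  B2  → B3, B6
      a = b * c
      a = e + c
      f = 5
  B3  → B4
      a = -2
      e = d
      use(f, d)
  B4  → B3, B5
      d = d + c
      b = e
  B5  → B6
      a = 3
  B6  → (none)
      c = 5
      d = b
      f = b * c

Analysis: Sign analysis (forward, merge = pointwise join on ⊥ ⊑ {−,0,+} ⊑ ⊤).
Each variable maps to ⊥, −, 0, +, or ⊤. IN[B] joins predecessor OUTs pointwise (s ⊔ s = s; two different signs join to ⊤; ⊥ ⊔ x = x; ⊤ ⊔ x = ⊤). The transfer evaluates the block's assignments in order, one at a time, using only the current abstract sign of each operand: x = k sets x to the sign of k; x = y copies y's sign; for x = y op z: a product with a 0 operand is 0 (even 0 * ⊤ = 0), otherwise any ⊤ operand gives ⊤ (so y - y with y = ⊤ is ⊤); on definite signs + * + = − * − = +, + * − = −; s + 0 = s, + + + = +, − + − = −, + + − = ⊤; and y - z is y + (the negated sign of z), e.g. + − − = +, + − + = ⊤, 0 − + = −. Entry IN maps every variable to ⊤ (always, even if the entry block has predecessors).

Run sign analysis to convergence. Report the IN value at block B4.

Fixpoint table:
  B0: | IN=(all ⊤) | OUT=(all ⊤)
  B1: | IN=(all ⊤) | OUT=(all ⊤)
  B2: | IN=(all ⊤) | OUT={f:+; rest ⊤}
  B3: | IN={f:+; rest ⊤} | OUT={a:-, f:+; rest ⊤}
  B4: | IN={a:-, f:+; rest ⊤} | OUT={a:-, f:+; rest ⊤}
  B5: | IN=(all ⊤) | OUT={a:+; rest ⊤}
  B6: | IN=(all ⊤) | OUT={c:+; rest ⊤}

Merge at B4: IN[B4] = OUT[B3] = {a: -, b: ⊤, c: ⊤, d: ⊤, e: ⊤, f: +}

Answer: {a: -, b: ⊤, c: ⊤, d: ⊤, e: ⊤, f: +}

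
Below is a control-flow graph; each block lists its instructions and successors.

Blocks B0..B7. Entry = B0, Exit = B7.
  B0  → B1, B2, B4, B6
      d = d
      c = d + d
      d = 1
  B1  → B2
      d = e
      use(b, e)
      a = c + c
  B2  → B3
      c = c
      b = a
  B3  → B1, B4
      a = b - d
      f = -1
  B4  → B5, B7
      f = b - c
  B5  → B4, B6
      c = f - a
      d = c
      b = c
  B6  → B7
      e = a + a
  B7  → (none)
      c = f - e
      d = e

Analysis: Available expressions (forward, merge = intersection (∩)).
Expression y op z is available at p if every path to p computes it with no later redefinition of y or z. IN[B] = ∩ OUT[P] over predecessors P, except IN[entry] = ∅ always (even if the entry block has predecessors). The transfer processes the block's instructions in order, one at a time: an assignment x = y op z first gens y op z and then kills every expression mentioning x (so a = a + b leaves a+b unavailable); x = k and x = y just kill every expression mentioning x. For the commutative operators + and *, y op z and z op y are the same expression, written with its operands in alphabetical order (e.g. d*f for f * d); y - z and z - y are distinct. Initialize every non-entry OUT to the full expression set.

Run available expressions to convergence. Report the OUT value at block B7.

Per-block solution:
  B0: | IN={} | OUT={}
  B1: | IN={} | OUT={c+c}
  B2: | IN={} | OUT={}
  B3: | IN={} | OUT={b-d}
  B4: | IN={} | OUT={b-c}
  B5: | IN={b-c} | OUT={f-a}
  B6: | IN={} | OUT={a+a}
  B7: | IN={} | OUT={f-e}

Merge at B7: IN[B7] = OUT[B4] ∩ OUT[B6] = {}
Applying B7's transfer function to that IN value gives OUT[B7] (row B7 above).

Answer: {f-e}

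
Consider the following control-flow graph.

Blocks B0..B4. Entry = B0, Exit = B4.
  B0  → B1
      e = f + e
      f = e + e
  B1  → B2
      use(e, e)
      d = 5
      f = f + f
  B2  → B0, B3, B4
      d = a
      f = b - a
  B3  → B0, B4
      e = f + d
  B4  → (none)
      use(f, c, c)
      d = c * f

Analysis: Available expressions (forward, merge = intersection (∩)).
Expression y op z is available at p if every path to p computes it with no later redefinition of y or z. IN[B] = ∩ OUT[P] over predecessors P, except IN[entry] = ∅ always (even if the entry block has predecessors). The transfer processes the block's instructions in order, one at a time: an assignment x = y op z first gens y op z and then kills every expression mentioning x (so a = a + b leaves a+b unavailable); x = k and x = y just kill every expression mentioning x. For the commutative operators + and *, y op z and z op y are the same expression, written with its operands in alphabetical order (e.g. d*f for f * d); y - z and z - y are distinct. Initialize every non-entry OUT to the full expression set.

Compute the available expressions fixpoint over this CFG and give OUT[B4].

Answer: {b-a, c*f}

Derivation:
Fixpoint table:
  B0: | IN={} | OUT={e+e}
  B1: | IN={e+e} | OUT={e+e}
  B2: | IN={e+e} | OUT={b-a, e+e}
  B3: | IN={b-a, e+e} | OUT={b-a, d+f}
  B4: | IN={b-a} | OUT={b-a, c*f}

Merge at B4: IN[B4] = OUT[B2] ∩ OUT[B3] = {b-a}
Applying B4's transfer function to that IN value gives OUT[B4] (row B4 above).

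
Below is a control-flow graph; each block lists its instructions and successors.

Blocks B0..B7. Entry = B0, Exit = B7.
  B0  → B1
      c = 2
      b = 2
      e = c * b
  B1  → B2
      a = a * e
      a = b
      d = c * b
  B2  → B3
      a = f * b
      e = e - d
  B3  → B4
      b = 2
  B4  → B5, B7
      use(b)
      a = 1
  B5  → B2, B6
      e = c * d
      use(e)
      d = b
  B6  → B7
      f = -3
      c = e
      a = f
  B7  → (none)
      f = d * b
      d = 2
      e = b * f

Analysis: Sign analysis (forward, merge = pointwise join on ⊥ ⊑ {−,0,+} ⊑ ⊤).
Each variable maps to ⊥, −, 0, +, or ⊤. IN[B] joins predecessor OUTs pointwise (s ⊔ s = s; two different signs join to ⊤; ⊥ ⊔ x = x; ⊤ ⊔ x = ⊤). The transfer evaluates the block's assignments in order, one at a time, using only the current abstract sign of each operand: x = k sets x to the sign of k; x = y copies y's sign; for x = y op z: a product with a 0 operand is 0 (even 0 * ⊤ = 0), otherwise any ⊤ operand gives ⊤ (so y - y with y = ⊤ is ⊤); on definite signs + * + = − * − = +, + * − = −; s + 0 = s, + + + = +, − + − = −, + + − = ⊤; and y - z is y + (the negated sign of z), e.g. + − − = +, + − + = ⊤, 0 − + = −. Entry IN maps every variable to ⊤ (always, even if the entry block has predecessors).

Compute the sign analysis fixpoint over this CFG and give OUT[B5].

Answer: {a: +, b: +, c: +, d: +, e: +, f: ⊤}

Trace:
Converged values:
  B0: | IN=(all ⊤) | OUT={b:+, c:+, e:+; rest ⊤}
  B1: | IN={b:+, c:+, e:+; rest ⊤} | OUT={a:+, b:+, c:+, d:+, e:+; rest ⊤}
  B2: | IN={a:+, b:+, c:+, d:+, e:+; rest ⊤} | OUT={b:+, c:+, d:+; rest ⊤}
  B3: | IN={b:+, c:+, d:+; rest ⊤} | OUT={b:+, c:+, d:+; rest ⊤}
  B4: | IN={b:+, c:+, d:+; rest ⊤} | OUT={a:+, b:+, c:+, d:+; rest ⊤}
  B5: | IN={a:+, b:+, c:+, d:+; rest ⊤} | OUT={a:+, b:+, c:+, d:+, e:+; rest ⊤}
  B6: | IN={a:+, b:+, c:+, d:+, e:+; rest ⊤} | OUT={a:-, b:+, c:+, d:+, e:+, f:-; rest ⊤}
  B7: | IN={b:+, c:+, d:+; rest ⊤} | OUT={b:+, c:+, d:+, e:+, f:+; rest ⊤}

Merge at B5: IN[B5] = OUT[B4] = {a: +, b: +, c: +, d: +, e: ⊤, f: ⊤}
Applying B5's transfer function to that IN value gives OUT[B5] (row B5 above).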